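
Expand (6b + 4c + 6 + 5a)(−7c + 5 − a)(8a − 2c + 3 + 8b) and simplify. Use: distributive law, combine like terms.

−636abc − 140bc^2 − 362bc − 336b^2c + 374ab + 330b + 240b^2 − 88a^2b − 48ab^2 − 146ac^2 + 56c^3 − 40c^2 − 331ac − 126c − 302a^2c + 297a + 90 + 137a^2 − 40a^3

(6b + 4c + 6 + 5a)(−7c + 5 − a)(8a − 2c + 3 + 8b)
= (−42bc + 30b − 6ab − 28c^2 + 20c − 4ac − 42c + 30 − 6a − 35ac + 25a − 5a^2)(8a − 2c + 3 + 8b)    [distributive law]
= (−42bc + 30b − 6ab − 28c^2 − 22c − 39ac + 30 + 19a − 5a^2)(8a − 2c + 3 + 8b)    [combine like terms]
= −336abc + 84bc^2 − 126bc − 336b^2c + 240ab − 60bc + 90b + 240b^2 − 48a^2b + 12abc − 18ab − 48ab^2 − 224ac^2 + 56c^3 − 84c^2 − 224bc^2 − 176ac + 44c^2 − 66c − 176bc − 312a^2c + 78ac^2 − 117ac − 312abc + 240a − 60c + 90 + 240b + 152a^2 − 38ac + 57a + 152ab − 40a^3 + 10a^2c − 15a^2 − 40a^2b    [distributive law]
= −636abc − 140bc^2 − 362bc − 336b^2c + 374ab + 330b + 240b^2 − 88a^2b − 48ab^2 − 146ac^2 + 56c^3 − 40c^2 − 331ac − 126c − 302a^2c + 297a + 90 + 137a^2 − 40a^3    [combine like terms]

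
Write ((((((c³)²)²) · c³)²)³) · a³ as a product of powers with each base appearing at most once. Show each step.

a³c⁹⁰

((((((c³)²)²) · c³)²)³) · a³
= (((((c³)²)²) · c³)⁶) · a³    [power of a power]
= (((((c³)²)²)⁶) · ((c³)⁶)) · a³    [power of a product]
= ((((c³)²)¹²) · ((c³)⁶)) · a³    [power of a power]
= (((c³)²⁴) · ((c³)⁶)) · a³    [power of a power]
= (c⁷² · ((c³)⁶)) · a³    [power of a power]
= (c⁷² · c¹⁸) · a³    [power of a power]
= c⁹⁰ · a³    [product of powers]
= a³c⁹⁰    [rearrange]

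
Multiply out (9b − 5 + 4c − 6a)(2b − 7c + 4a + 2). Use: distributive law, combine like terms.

18b² − 55bc + 24ab + 8b + 43c − 32a − 10 − 28c² + 58ac − 24a²

(9b − 5 + 4c − 6a)(2b − 7c + 4a + 2)
= 18b² − 63bc + 36ab + 18b − 10b + 35c − 20a − 10 + 8bc − 28c² + 16ac + 8c − 12ab + 42ac − 24a² − 12a    [distributive law]
= 18b² − 55bc + 24ab + 8b + 43c − 32a − 10 − 28c² + 58ac − 24a²    [combine like terms]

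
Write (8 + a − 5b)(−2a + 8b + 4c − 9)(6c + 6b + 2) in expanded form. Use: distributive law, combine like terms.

−142ac − 114ab − 50a + 806bc + 574b^2 − 214b + 192c^2 − 368c − 144 − 12a^2c − 12a^2b − 4a^2 + 132abc + 108ab^2 + 24ac^2 − 360b^2c − 240b^3 − 120bc^2

(8 + a − 5b)(−2a + 8b + 4c − 9)(6c + 6b + 2)
= (−16a + 64b + 32c − 72 − 2a^2 + 8ab + 4ac − 9a + 10ab − 40b^2 − 20bc + 45b)(6c + 6b + 2)    [distributive law]
= (−25a + 109b + 32c − 72 − 2a^2 + 18ab + 4ac − 40b^2 − 20bc)(6c + 6b + 2)    [combine like terms]
= −150ac − 150ab − 50a + 654bc + 654b^2 + 218b + 192c^2 + 192bc + 64c − 432c − 432b − 144 − 12a^2c − 12a^2b − 4a^2 + 108abc + 108ab^2 + 36ab + 24ac^2 + 24abc + 8ac − 240b^2c − 240b^3 − 80b^2 − 120bc^2 − 120b^2c − 40bc    [distributive law]
= −142ac − 114ab − 50a + 806bc + 574b^2 − 214b + 192c^2 − 368c − 144 − 12a^2c − 12a^2b − 4a^2 + 132abc + 108ab^2 + 24ac^2 − 360b^2c − 240b^3 − 120bc^2    [combine like terms]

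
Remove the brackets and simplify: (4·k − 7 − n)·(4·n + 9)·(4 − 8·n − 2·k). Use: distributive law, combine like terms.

(4·k − 7 − n)·(4·n + 9)·(4 − 8·n − 2·k)
= (16·k·n + 36·k − 28·n − 63 − 4·n^2 − 9·n)·(4 − 8·n − 2·k)    [distributive law]
= (16·k·n + 36·k − 37·n − 63 − 4·n^2)·(4 − 8·n − 2·k)    [combine like terms]
= 64·k·n − 128·k·n^2 − 32·k^2·n + 144·k − 288·k·n − 72·k^2 − 148·n + 296·n^2 + 74·k·n − 252 + 504·n + 126·k − 16·n^2 + 32·n^3 + 8·k·n^2    [distributive law]
= −150·k·n − 120·k·n^2 − 32·k^2·n + 270·k − 72·k^2 + 356·n + 280·n^2 − 252 + 32·n^3    [combine like terms]

−150·k·n − 120·k·n^2 − 32·k^2·n + 270·k − 72·k^2 + 356·n + 280·n^2 − 252 + 32·n^3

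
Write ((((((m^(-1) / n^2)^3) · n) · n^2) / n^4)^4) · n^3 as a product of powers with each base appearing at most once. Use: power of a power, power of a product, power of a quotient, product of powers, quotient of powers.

m^(-12)·n^(-25)

((((((m^(-1) / n^2)^3) · n) · n^2) / n^4)^4) · n^3
= ((((((m^(-1) / n^2)^3) · n) · n^2)^4) / ((n^4)^4)) · n^3    [power of a quotient]
= ((((((m^(-1) / n^2)^3) · n)^4) · ((n^2)^4)) / ((n^4)^4)) · n^3    [power of a product]
= ((((((m^(-1) / n^2)^3)^4) · (n^4)) · ((n^2)^4)) / ((n^4)^4)) · n^3    [power of a product]
= (((((m^(-1) / n^2)^12) · (n^4)) · ((n^2)^4)) / ((n^4)^4)) · n^3    [power of a power]
= ((((((m^(-1))^12) / ((n^2)^12)) · (n^4)) · ((n^2)^4)) / ((n^4)^4)) · n^3    [power of a quotient]
= ((((m^(-12) / ((n^2)^12)) · (n^4)) · ((n^2)^4)) / ((n^4)^4)) · n^3    [power of a power]
= ((((m^(-12) / n^24) · (n^4)) · ((n^2)^4)) / ((n^4)^4)) · n^3    [power of a power]
= ((((m^(-12) / n^24) · n^4) · n^8) / ((n^4)^4)) · n^3    [power of a power]
= ((((m^(-12) / n^24) · n^4) · n^8) / n^16) · n^3    [power of a power]
= m^(-12)·n^(-25)    [quotient of powers; product of powers]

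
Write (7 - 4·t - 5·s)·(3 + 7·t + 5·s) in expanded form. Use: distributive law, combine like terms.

21 + 37·t + 20·s - 28·t² - 55·s·t - 25·s²

(7 - 4·t - 5·s)·(3 + 7·t + 5·s)
= 21 + 49·t + 35·s - 12·t - 28·t² - 20·s·t - 15·s - 35·s·t - 25·s²    [distributive law]
= 21 + 37·t + 20·s - 28·t² - 55·s·t - 25·s²    [combine like terms]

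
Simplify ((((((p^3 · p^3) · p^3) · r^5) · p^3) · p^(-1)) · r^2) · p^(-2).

((((((p^3 · p^3) · p^3) · r^5) · p^3) · p^(-1)) · r^2) · p^(-2)
= (((((p^6 · p^3) · r^5) · p^3) · p^(-1)) · r^2) · p^(-2)    [product of powers]
= ((((p^9 · r^5) · p^3) · p^(-1)) · r^2) · p^(-2)    [product of powers]
= p^9r^7    [product of powers]

p^9r^7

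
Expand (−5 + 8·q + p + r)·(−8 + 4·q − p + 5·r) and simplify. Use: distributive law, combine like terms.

40 − 84·q − 3·p − 33·r + 32·q^2 − 4·p·q + 44·q·r − p^2 + 4·p·r + 5·r^2

(−5 + 8·q + p + r)·(−8 + 4·q − p + 5·r)
= 40 − 20·q + 5·p − 25·r − 64·q + 32·q^2 − 8·p·q + 40·q·r − 8·p + 4·p·q − p^2 + 5·p·r − 8·r + 4·q·r − p·r + 5·r^2    [distributive law]
= 40 − 84·q − 3·p − 33·r + 32·q^2 − 4·p·q + 44·q·r − p^2 + 4·p·r + 5·r^2    [combine like terms]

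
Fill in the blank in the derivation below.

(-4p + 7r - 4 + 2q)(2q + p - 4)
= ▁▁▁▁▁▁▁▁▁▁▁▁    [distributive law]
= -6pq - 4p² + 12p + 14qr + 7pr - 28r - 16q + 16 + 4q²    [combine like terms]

Applying distributive law to the line above:

-8pq - 4p² + 16p + 14qr + 7pr - 28r - 8q - 4p + 16 + 4q² + 2pq - 8q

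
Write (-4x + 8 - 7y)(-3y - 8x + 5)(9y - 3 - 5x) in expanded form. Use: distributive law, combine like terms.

507xy² - 665xy - 52x²y + 324x² - 160x³ + 52x - 594y² + 537y - 120 + 189y³

(-4x + 8 - 7y)(-3y - 8x + 5)(9y - 3 - 5x)
= (12xy + 32x² - 20x - 24y - 64x + 40 + 21y² + 56xy - 35y)(9y - 3 - 5x)    [distributive law]
= (68xy + 32x² - 84x - 59y + 40 + 21y²)(9y - 3 - 5x)    [combine like terms]
= 612xy² - 204xy - 340x²y + 288x²y - 96x² - 160x³ - 756xy + 252x + 420x² - 531y² + 177y + 295xy + 360y - 120 - 200x + 189y³ - 63y² - 105xy²    [distributive law]
= 507xy² - 665xy - 52x²y + 324x² - 160x³ + 52x - 594y² + 537y - 120 + 189y³    [combine like terms]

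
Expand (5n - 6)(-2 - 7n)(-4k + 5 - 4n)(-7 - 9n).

(5n - 6)(-2 - 7n)(-4k + 5 - 4n)(-7 - 9n)
= (-10n - 35n^2 + 12 + 42n)(-4k + 5 - 4n)(-7 - 9n)    [distributive law]
= (32n - 35n^2 + 12)(-4k + 5 - 4n)(-7 - 9n)    [combine like terms]
= (-128kn + 160n - 128n^2 + 140kn^2 - 175n^2 + 140n^3 - 48k + 60 - 48n)(-7 - 9n)    [distributive law]
= (-128kn + 112n - 303n^2 + 140kn^2 + 140n^3 - 48k + 60)(-7 - 9n)    [combine like terms]
= 896kn + 1152kn^2 - 784n - 1008n^2 + 2121n^2 + 2727n^3 - 980kn^2 - 1260kn^3 - 980n^3 - 1260n^4 + 336k + 432kn - 420 - 540n    [distributive law]
= 1328kn + 172kn^2 - 1324n + 1113n^2 + 1747n^3 - 1260kn^3 - 1260n^4 + 336k - 420    [combine like terms]

1328kn + 172kn^2 - 1324n + 1113n^2 + 1747n^3 - 1260kn^3 - 1260n^4 + 336k - 420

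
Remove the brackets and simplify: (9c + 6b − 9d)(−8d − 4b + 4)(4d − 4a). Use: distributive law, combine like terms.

(9c + 6b − 9d)(−8d − 4b + 4)(4d − 4a)
= (−72cd − 36bc + 36c − 48bd − 24b^2 + 24b + 72d^2 + 36bd − 36d)(4d − 4a)    [distributive law]
= (−72cd − 36bc + 36c − 12bd − 24b^2 + 24b + 72d^2 − 36d)(4d − 4a)    [combine like terms]
= −288cd^2 + 288acd − 144bcd + 144abc + 144cd − 144ac − 48bd^2 + 48abd − 96b^2d + 96ab^2 + 96bd − 96ab + 288d^3 − 288ad^2 − 144d^2 + 144ad    [distributive law]

−288cd^2 + 288acd − 144bcd + 144abc + 144cd − 144ac − 48bd^2 + 48abd − 96b^2d + 96ab^2 + 96bd − 96ab + 288d^3 − 288ad^2 − 144d^2 + 144ad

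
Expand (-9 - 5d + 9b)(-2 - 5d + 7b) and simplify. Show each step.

(-9 - 5d + 9b)(-2 - 5d + 7b)
= 18 + 45d - 63b + 10d + 25d² - 35bd - 18b - 45bd + 63b²    [distributive law]
= 18 + 55d - 81b + 25d² - 80bd + 63b²    [combine like terms]

18 + 55d - 81b + 25d² - 80bd + 63b²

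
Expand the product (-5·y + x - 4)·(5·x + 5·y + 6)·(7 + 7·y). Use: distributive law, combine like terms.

(-5·y + x - 4)·(5·x + 5·y + 6)·(7 + 7·y)
= (-25·x·y - 25·y² - 30·y + 5·x² + 5·x·y + 6·x - 20·x - 20·y - 24)·(7 + 7·y)    [distributive law]
= (-20·x·y - 25·y² - 50·y + 5·x² - 14·x - 24)·(7 + 7·y)    [combine like terms]
= -140·x·y - 140·x·y² - 175·y² - 175·y³ - 350·y - 350·y² + 35·x² + 35·x²·y - 98·x - 98·x·y - 168 - 168·y    [distributive law]
= -238·x·y - 140·x·y² - 525·y² - 175·y³ - 518·y + 35·x² + 35·x²·y - 98·x - 168    [combine like terms]

-238·x·y - 140·x·y² - 525·y² - 175·y³ - 518·y + 35·x² + 35·x²·y - 98·x - 168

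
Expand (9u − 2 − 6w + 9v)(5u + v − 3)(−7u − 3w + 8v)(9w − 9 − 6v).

−2835u^3w + 2835u^3 + 1890u^3v + 675u^2w^2 + 1656u^2w − 612u^2vw − 1392u^2v + 108u^2v^2 − 3780uvw^2 + 2493uvw + 5481uv^2w − 2763uv^2 − 2214uv^3 − 2331u^2 − 945uw^2 − 243uw + 1089uv + 2241vw^2 − 1539vw − 2799v^2w + 1800v^2 + 744v^3 + 378u + 324w^2 + 162w − 432v + 810uw^3 + 162vw^3 − 783v^2w^2 + 1098v^3w − 486w^3 − 432v^4

(9u − 2 − 6w + 9v)(5u + v − 3)(−7u − 3w + 8v)(9w − 9 − 6v)
= (45u^2 + 9uv − 27u − 10u − 2v + 6 − 30uw − 6vw + 18w + 45uv + 9v^2 − 27v)(−7u − 3w + 8v)(9w − 9 − 6v)    [distributive law]
= (45u^2 + 54uv − 37u − 29v + 6 − 30uw − 6vw + 18w + 9v^2)(−7u − 3w + 8v)(9w − 9 − 6v)    [combine like terms]
= (−315u^3 − 135u^2w + 360u^2v − 378u^2v − 162uvw + 432uv^2 + 259u^2 + 111uw − 296uv + 203uv + 87vw − 232v^2 − 42u − 18w + 48v + 210u^2w + 90uw^2 − 240uvw + 42uvw + 18vw^2 − 48v^2w − 126uw − 54w^2 + 144vw − 63uv^2 − 27v^2w + 72v^3)(9w − 9 − 6v)    [distributive law]
= (−315u^3 + 75u^2w − 18u^2v − 360uvw + 369uv^2 + 259u^2 − 15uw − 93uv + 231vw − 232v^2 − 42u − 18w + 48v + 90uw^2 + 18vw^2 − 75v^2w − 54w^2 + 72v^3)(9w − 9 − 6v)    [combine like terms]
= −2835u^3w + 2835u^3 + 1890u^3v + 675u^2w^2 − 675u^2w − 450u^2vw − 162u^2vw + 162u^2v + 108u^2v^2 − 3240uvw^2 + 3240uvw + 2160uv^2w + 3321uv^2w − 3321uv^2 − 2214uv^3 + 2331u^2w − 2331u^2 − 1554u^2v − 135uw^2 + 135uw + 90uvw − 837uvw + 837uv + 558uv^2 + 2079vw^2 − 2079vw − 1386v^2w − 2088v^2w + 2088v^2 + 1392v^3 − 378uw + 378u + 252uv − 162w^2 + 162w + 108vw + 432vw − 432v − 288v^2 + 810uw^3 − 810uw^2 − 540uvw^2 + 162vw^3 − 162vw^2 − 108v^2w^2 − 675v^2w^2 + 675v^2w + 450v^3w − 486w^3 + 486w^2 + 324vw^2 + 648v^3w − 648v^3 − 432v^4    [distributive law]
= −2835u^3w + 2835u^3 + 1890u^3v + 675u^2w^2 + 1656u^2w − 612u^2vw − 1392u^2v + 108u^2v^2 − 3780uvw^2 + 2493uvw + 5481uv^2w − 2763uv^2 − 2214uv^3 − 2331u^2 − 945uw^2 − 243uw + 1089uv + 2241vw^2 − 1539vw − 2799v^2w + 1800v^2 + 744v^3 + 378u + 324w^2 + 162w − 432v + 810uw^3 + 162vw^3 − 783v^2w^2 + 1098v^3w − 486w^3 − 432v^4    [combine like terms]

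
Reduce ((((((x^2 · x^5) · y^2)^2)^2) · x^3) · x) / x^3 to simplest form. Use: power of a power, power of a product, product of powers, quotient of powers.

((((((x^2 · x^5) · y^2)^2)^2) · x^3) · x) / x^3
= (((((x^2 · x^5) · y^2)^4) · x^3) · x) / x^3    [power of a power]
= (((((x^2 · x^5)^4) · ((y^2)^4)) · x^3) · x) / x^3    [power of a product]
= ((((((x^2)^4) · ((x^5)^4)) · ((y^2)^4)) · x^3) · x) / x^3    [power of a product]
= ((((x^8 · ((x^5)^4)) · ((y^2)^4)) · x^3) · x) / x^3    [power of a power]
= ((((x^8 · x^20) · ((y^2)^4)) · x^3) · x) / x^3    [power of a power]
= (((x^28 · ((y^2)^4)) · x^3) · x) / x^3    [product of powers]
= (((x^28 · y^8) · x^3) · x) / x^3    [power of a power]
= x^29y^8    [quotient of powers; product of powers]

x^29y^8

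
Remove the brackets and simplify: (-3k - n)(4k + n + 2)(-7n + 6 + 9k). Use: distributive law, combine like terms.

21k^2n - 126k^2 - 108k^3 + 40kn^2 - 18kn - 36k + 7n^3 + 8n^2 - 12n

(-3k - n)(4k + n + 2)(-7n + 6 + 9k)
= (-12k^2 - 3kn - 6k - 4kn - n^2 - 2n)(-7n + 6 + 9k)    [distributive law]
= (-12k^2 - 7kn - 6k - n^2 - 2n)(-7n + 6 + 9k)    [combine like terms]
= 84k^2n - 72k^2 - 108k^3 + 49kn^2 - 42kn - 63k^2n + 42kn - 36k - 54k^2 + 7n^3 - 6n^2 - 9kn^2 + 14n^2 - 12n - 18kn    [distributive law]
= 21k^2n - 126k^2 - 108k^3 + 40kn^2 - 18kn - 36k + 7n^3 + 8n^2 - 12n    [combine like terms]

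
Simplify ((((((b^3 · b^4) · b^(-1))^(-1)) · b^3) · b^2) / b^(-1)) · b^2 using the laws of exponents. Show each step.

b^2

((((((b^3 · b^4) · b^(-1))^(-1)) · b^3) · b^2) / b^(-1)) · b^2
= ((((((b^3 · b^4)^(-1)) · ((b^(-1))^(-1))) · b^3) · b^2) / b^(-1)) · b^2    [power of a product]
= (((((((b^3)^(-1)) · ((b^4)^(-1))) · ((b^(-1))^(-1))) · b^3) · b^2) / b^(-1)) · b^2    [power of a product]
= (((((b^(-3) · ((b^4)^(-1))) · ((b^(-1))^(-1))) · b^3) · b^2) / b^(-1)) · b^2    [power of a power]
= (((((b^(-3) · b^(-4)) · ((b^(-1))^(-1))) · b^3) · b^2) / b^(-1)) · b^2    [power of a power]
= ((((b^(-7) · ((b^(-1))^(-1))) · b^3) · b^2) / b^(-1)) · b^2    [product of powers]
= ((((b^(-7) · b) · b^3) · b^2) / b^(-1)) · b^2    [power of a power]
= (((b^(-6) · b^3) · b^2) / b^(-1)) · b^2    [product of powers]
= ((b^(-3) · b^2) / b^(-1)) · b^2    [product of powers]
= (b^(-1) / b^(-1)) · b^2    [product of powers]
= b^0 · b^2    [quotient of powers]
= b^2    [product of powers]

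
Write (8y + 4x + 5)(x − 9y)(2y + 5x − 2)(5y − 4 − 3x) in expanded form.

−1648xy^3 + 707xy^2 + 588x^2y^2 + 1090x^2y + 496x^3y + 316xy − 720y^4 + 846y^3 + 234y^2 − 131x^3 − 60x^4 − 38x^2 + 40x − 360y

(8y + 4x + 5)(x − 9y)(2y + 5x − 2)(5y − 4 − 3x)
= (8xy − 72y^2 + 4x^2 − 36xy + 5x − 45y)(2y + 5x − 2)(5y − 4 − 3x)    [distributive law]
= (−28xy − 72y^2 + 4x^2 + 5x − 45y)(2y + 5x − 2)(5y − 4 − 3x)    [combine like terms]
= (−56xy^2 − 140x^2y + 56xy − 144y^3 − 360xy^2 + 144y^2 + 8x^2y + 20x^3 − 8x^2 + 10xy + 25x^2 − 10x − 90y^2 − 225xy + 90y)(5y − 4 − 3x)    [distributive law]
= (−416xy^2 − 132x^2y − 159xy − 144y^3 + 54y^2 + 20x^3 + 17x^2 − 10x + 90y)(5y − 4 − 3x)    [combine like terms]
= −2080xy^3 + 1664xy^2 + 1248x^2y^2 − 660x^2y^2 + 528x^2y + 396x^3y − 795xy^2 + 636xy + 477x^2y − 720y^4 + 576y^3 + 432xy^3 + 270y^3 − 216y^2 − 162xy^2 + 100x^3y − 80x^3 − 60x^4 + 85x^2y − 68x^2 − 51x^3 − 50xy + 40x + 30x^2 + 450y^2 − 360y − 270xy    [distributive law]
= −1648xy^3 + 707xy^2 + 588x^2y^2 + 1090x^2y + 496x^3y + 316xy − 720y^4 + 846y^3 + 234y^2 − 131x^3 − 60x^4 − 38x^2 + 40x − 360y    [combine like terms]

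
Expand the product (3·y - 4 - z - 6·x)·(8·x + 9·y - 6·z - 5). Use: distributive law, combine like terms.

(3·y - 4 - z - 6·x)·(8·x + 9·y - 6·z - 5)
= 24·x·y + 27·y^2 - 18·y·z - 15·y - 32·x - 36·y + 24·z + 20 - 8·x·z - 9·y·z + 6·z^2 + 5·z - 48·x^2 - 54·x·y + 36·x·z + 30·x    [distributive law]
= -30·x·y + 27·y^2 - 27·y·z - 51·y - 2·x + 29·z + 20 + 28·x·z + 6·z^2 - 48·x^2    [combine like terms]

-30·x·y + 27·y^2 - 27·y·z - 51·y - 2·x + 29·z + 20 + 28·x·z + 6·z^2 - 48·x^2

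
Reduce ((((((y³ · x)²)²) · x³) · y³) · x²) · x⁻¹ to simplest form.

x⁸·y¹⁵

((((((y³ · x)²)²) · x³) · y³) · x²) · x⁻¹
= (((((y³ · x)⁴) · x³) · y³) · x²) · x⁻¹    [power of a power]
= ((((((y³)⁴) · (x⁴)) · x³) · y³) · x²) · x⁻¹    [power of a product]
= ((((y¹² · (x⁴)) · x³) · y³) · x²) · x⁻¹    [power of a power]
= x⁸·y¹⁵    [product of powers]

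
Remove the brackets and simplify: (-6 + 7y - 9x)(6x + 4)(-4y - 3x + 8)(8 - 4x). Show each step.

(-6 + 7y - 9x)(6x + 4)(-4y - 3x + 8)(8 - 4x)
= (-36x - 24 + 42xy + 28y - 54x^2 - 36x)(-4y - 3x + 8)(8 - 4x)    [distributive law]
= (-72x - 24 + 42xy + 28y - 54x^2)(-4y - 3x + 8)(8 - 4x)    [combine like terms]
= (288xy + 216x^2 - 576x + 96y + 72x - 192 - 168xy^2 - 126x^2y + 336xy - 112y^2 - 84xy + 224y + 216x^2y + 162x^3 - 432x^2)(8 - 4x)    [distributive law]
= (540xy - 216x^2 - 504x + 320y - 192 - 168xy^2 + 90x^2y - 112y^2 + 162x^3)(8 - 4x)    [combine like terms]
= 4320xy - 2160x^2y - 1728x^2 + 864x^3 - 4032x + 2016x^2 + 2560y - 1280xy - 1536 + 768x - 1344xy^2 + 672x^2y^2 + 720x^2y - 360x^3y - 896y^2 + 448xy^2 + 1296x^3 - 648x^4    [distributive law]
= 3040xy - 1440x^2y + 288x^2 + 2160x^3 - 3264x + 2560y - 1536 - 896xy^2 + 672x^2y^2 - 360x^3y - 896y^2 - 648x^4    [combine like terms]

3040xy - 1440x^2y + 288x^2 + 2160x^3 - 3264x + 2560y - 1536 - 896xy^2 + 672x^2y^2 - 360x^3y - 896y^2 - 648x^4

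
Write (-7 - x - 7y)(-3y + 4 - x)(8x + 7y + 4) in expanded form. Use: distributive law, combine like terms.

(-7 - x - 7y)(-3y + 4 - x)(8x + 7y + 4)
= (21y - 28 + 7x + 3xy - 4x + x^2 + 21y^2 - 28y + 7xy)(8x + 7y + 4)    [distributive law]
= (-7y - 28 + 3x + 10xy + x^2 + 21y^2)(8x + 7y + 4)    [combine like terms]
= -56xy - 49y^2 - 28y - 224x - 196y - 112 + 24x^2 + 21xy + 12x + 80x^2y + 70xy^2 + 40xy + 8x^3 + 7x^2y + 4x^2 + 168xy^2 + 147y^3 + 84y^2    [distributive law]
= 5xy + 35y^2 - 224y - 212x - 112 + 28x^2 + 87x^2y + 238xy^2 + 8x^3 + 147y^3    [combine like terms]

5xy + 35y^2 - 224y - 212x - 112 + 28x^2 + 87x^2y + 238xy^2 + 8x^3 + 147y^3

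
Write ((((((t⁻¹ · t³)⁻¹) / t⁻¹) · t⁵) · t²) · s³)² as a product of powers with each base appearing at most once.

s⁶·t¹²

((((((t⁻¹ · t³)⁻¹) / t⁻¹) · t⁵) · t²) · s³)²
= ((((((t⁻¹ · t³)⁻¹) / t⁻¹) · t⁵) · t²)²) · ((s³)²)    [power of a product]
= ((((((t⁻¹ · t³)⁻¹) / t⁻¹) · t⁵)²) · ((t²)²)) · ((s³)²)    [power of a product]
= ((((((t⁻¹ · t³)⁻¹) / t⁻¹)²) · ((t⁵)²)) · ((t²)²)) · ((s³)²)    [power of a product]
= ((((((t⁻¹ · t³)⁻¹)²) / ((t⁻¹)²)) · ((t⁵)²)) · ((t²)²)) · ((s³)²)    [power of a quotient]
= (((((t⁻¹ · t³)⁻²) / ((t⁻¹)²)) · ((t⁵)²)) · ((t²)²)) · ((s³)²)    [power of a power]
= ((((((t⁻¹)⁻²) · ((t³)⁻²)) / ((t⁻¹)²)) · ((t⁵)²)) · ((t²)²)) · ((s³)²)    [power of a product]
= ((((t² · ((t³)⁻²)) / ((t⁻¹)²)) · ((t⁵)²)) · ((t²)²)) · ((s³)²)    [power of a power]
= ((((t² · t⁻⁶) / ((t⁻¹)²)) · ((t⁵)²)) · ((t²)²)) · ((s³)²)    [power of a power]
= (((t⁻⁴ / ((t⁻¹)²)) · ((t⁵)²)) · ((t²)²)) · ((s³)²)    [product of powers]
= (((t⁻⁴ / t⁻²) · ((t⁵)²)) · ((t²)²)) · ((s³)²)    [power of a power]
= ((t⁻² · ((t⁵)²)) · ((t²)²)) · ((s³)²)    [quotient of powers]
= ((t⁻² · t¹⁰) · ((t²)²)) · ((s³)²)    [power of a power]
= (t⁸ · ((t²)²)) · ((s³)²)    [product of powers]
= (t⁸ · t⁴) · ((s³)²)    [power of a power]
= t¹² · ((s³)²)    [product of powers]
= t¹² · s⁶    [power of a power]
= s⁶·t¹²    [rearrange]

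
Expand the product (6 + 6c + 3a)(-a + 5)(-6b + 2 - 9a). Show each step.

-54ab - 252a - 87a^2 - 180b + 60 + 36abc - 282ac + 54a^2c - 180bc + 60c + 18a^2b + 27a^3

(6 + 6c + 3a)(-a + 5)(-6b + 2 - 9a)
= (-6a + 30 - 6ac + 30c - 3a^2 + 15a)(-6b + 2 - 9a)    [distributive law]
= (9a + 30 - 6ac + 30c - 3a^2)(-6b + 2 - 9a)    [combine like terms]
= -54ab + 18a - 81a^2 - 180b + 60 - 270a + 36abc - 12ac + 54a^2c - 180bc + 60c - 270ac + 18a^2b - 6a^2 + 27a^3    [distributive law]
= -54ab - 252a - 87a^2 - 180b + 60 + 36abc - 282ac + 54a^2c - 180bc + 60c + 18a^2b + 27a^3    [combine like terms]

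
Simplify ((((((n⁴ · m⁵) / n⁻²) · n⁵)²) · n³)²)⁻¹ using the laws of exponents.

m⁻²⁰·n⁻⁵⁰

((((((n⁴ · m⁵) / n⁻²) · n⁵)²) · n³)²)⁻¹
= (((((n⁴ · m⁵) / n⁻²) · n⁵)²) · n³)⁻²    [power of a power]
= (((((n⁴ · m⁵) / n⁻²) · n⁵)²)⁻²) · ((n³)⁻²)    [power of a product]
= ((((n⁴ · m⁵) / n⁻²) · n⁵)⁻⁴) · ((n³)⁻²)    [power of a power]
= ((((n⁴ · m⁵) / n⁻²)⁻⁴) · ((n⁵)⁻⁴)) · ((n³)⁻²)    [power of a product]
= ((((n⁴ · m⁵)⁻⁴) / ((n⁻²)⁻⁴)) · ((n⁵)⁻⁴)) · ((n³)⁻²)    [power of a quotient]
= (((((n⁴)⁻⁴) · ((m⁵)⁻⁴)) / ((n⁻²)⁻⁴)) · ((n⁵)⁻⁴)) · ((n³)⁻²)    [power of a product]
= (((n⁻¹⁶ · ((m⁵)⁻⁴)) / ((n⁻²)⁻⁴)) · ((n⁵)⁻⁴)) · ((n³)⁻²)    [power of a power]
= (((n⁻¹⁶ · m⁻²⁰) / ((n⁻²)⁻⁴)) · ((n⁵)⁻⁴)) · ((n³)⁻²)    [power of a power]
= (((n⁻¹⁶ · m⁻²⁰) / n⁸) · ((n⁵)⁻⁴)) · ((n³)⁻²)    [power of a power]
= (((n⁻¹⁶ · m⁻²⁰) / n⁸) · n⁻²⁰) · ((n³)⁻²)    [power of a power]
= (((n⁻¹⁶ · m⁻²⁰) / n⁸) · n⁻²⁰) · n⁻⁶    [power of a power]
= m⁻²⁰·n⁻⁵⁰    [quotient of powers; product of powers]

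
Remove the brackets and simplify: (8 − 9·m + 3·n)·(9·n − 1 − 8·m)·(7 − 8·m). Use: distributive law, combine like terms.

(8 − 9·m + 3·n)·(9·n − 1 − 8·m)·(7 − 8·m)
= (72·n − 8 − 64·m − 81·m·n + 9·m + 72·m² + 27·n² − 3·n − 24·m·n)·(7 − 8·m)    [distributive law]
= (69·n − 8 − 55·m − 105·m·n + 72·m² + 27·n²)·(7 − 8·m)    [combine like terms]
= 483·n − 552·m·n − 56 + 64·m − 385·m + 440·m² − 735·m·n + 840·m²·n + 504·m² − 576·m³ + 189·n² − 216·m·n²    [distributive law]
= 483·n − 1287·m·n − 56 − 321·m + 944·m² + 840·m²·n − 576·m³ + 189·n² − 216·m·n²    [combine like terms]

483·n − 1287·m·n − 56 − 321·m + 944·m² + 840·m²·n − 576·m³ + 189·n² − 216·m·n²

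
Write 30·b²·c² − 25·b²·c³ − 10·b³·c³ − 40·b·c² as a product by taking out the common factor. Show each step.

30·b²·c² − 25·b²·c³ − 10·b³·c³ − 40·b·c²
= 5(6·b²·c² − 5·b²·c³ − 2·b³·c³ − 8·b·c²)    [factor out 5]
= 5·b·c²(6·b − 5·b·c − 2·b²·c − 8)    [factor out b·c²]

5·b·c²(6·b − 5·b·c − 2·b²·c − 8)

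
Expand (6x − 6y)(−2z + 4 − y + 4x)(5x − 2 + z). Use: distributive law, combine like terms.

−36x^2z + 48xz − 12xz^2 + 72x^2 − 48x − 150x^2y − 60xy + 30xyz + 120x^3 − 48yz + 12yz^2 + 48y + 30xy^2 − 12y^2 + 6y^2z

(6x − 6y)(−2z + 4 − y + 4x)(5x − 2 + z)
= (−12xz + 24x − 6xy + 24x^2 + 12yz − 24y + 6y^2 − 24xy)(5x − 2 + z)    [distributive law]
= (−12xz + 24x − 30xy + 24x^2 + 12yz − 24y + 6y^2)(5x − 2 + z)    [combine like terms]
= −60x^2z + 24xz − 12xz^2 + 120x^2 − 48x + 24xz − 150x^2y + 60xy − 30xyz + 120x^3 − 48x^2 + 24x^2z + 60xyz − 24yz + 12yz^2 − 120xy + 48y − 24yz + 30xy^2 − 12y^2 + 6y^2z    [distributive law]
= −36x^2z + 48xz − 12xz^2 + 72x^2 − 48x − 150x^2y − 60xy + 30xyz + 120x^3 − 48yz + 12yz^2 + 48y + 30xy^2 − 12y^2 + 6y^2z    [combine like terms]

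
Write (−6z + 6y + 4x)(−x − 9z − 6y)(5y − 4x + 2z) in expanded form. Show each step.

−138xyz + 112x^2z − 276xz^2 + 234yz^2 + 108z^3 − 162y^2z − 6xy^2 + 100x^2y − 180y^3 + 16x^3

(−6z + 6y + 4x)(−x − 9z − 6y)(5y − 4x + 2z)
= (6xz + 54z^2 + 36yz − 6xy − 54yz − 36y^2 − 4x^2 − 36xz − 24xy)(5y − 4x + 2z)    [distributive law]
= (−30xz + 54z^2 − 18yz − 30xy − 36y^2 − 4x^2)(5y − 4x + 2z)    [combine like terms]
= −150xyz + 120x^2z − 60xz^2 + 270yz^2 − 216xz^2 + 108z^3 − 90y^2z + 72xyz − 36yz^2 − 150xy^2 + 120x^2y − 60xyz − 180y^3 + 144xy^2 − 72y^2z − 20x^2y + 16x^3 − 8x^2z    [distributive law]
= −138xyz + 112x^2z − 276xz^2 + 234yz^2 + 108z^3 − 162y^2z − 6xy^2 + 100x^2y − 180y^3 + 16x^3    [combine like terms]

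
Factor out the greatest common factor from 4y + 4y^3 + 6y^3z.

4y + 4y^3 + 6y^3z
= 2(2y + 2y^3 + 3y^3z)    [factor out 2]
= 2y(2 + 2y^2 + 3y^2z)    [factor out y]

2y(2 + 2y^2 + 3y^2z)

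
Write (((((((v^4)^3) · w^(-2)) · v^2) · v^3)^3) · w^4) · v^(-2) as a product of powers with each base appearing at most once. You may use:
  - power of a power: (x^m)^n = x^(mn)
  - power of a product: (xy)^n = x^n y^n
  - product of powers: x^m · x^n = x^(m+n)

v^49·w^(-2)

(((((((v^4)^3) · w^(-2)) · v^2) · v^3)^3) · w^4) · v^(-2)
= (((((((v^4)^3) · w^(-2)) · v^2)^3) · ((v^3)^3)) · w^4) · v^(-2)    [power of a product]
= (((((((v^4)^3) · w^(-2))^3) · ((v^2)^3)) · ((v^3)^3)) · w^4) · v^(-2)    [power of a product]
= (((((((v^4)^3)^3) · ((w^(-2))^3)) · ((v^2)^3)) · ((v^3)^3)) · w^4) · v^(-2)    [power of a product]
= ((((((v^4)^9) · ((w^(-2))^3)) · ((v^2)^3)) · ((v^3)^3)) · w^4) · v^(-2)    [power of a power]
= ((((v^36 · ((w^(-2))^3)) · ((v^2)^3)) · ((v^3)^3)) · w^4) · v^(-2)    [power of a power]
= ((((v^36 · w^(-6)) · ((v^2)^3)) · ((v^3)^3)) · w^4) · v^(-2)    [power of a power]
= ((((v^36 · w^(-6)) · v^6) · ((v^3)^3)) · w^4) · v^(-2)    [power of a power]
= ((((v^36 · w^(-6)) · v^6) · v^9) · w^4) · v^(-2)    [power of a power]
= v^49·w^(-2)    [product of powers]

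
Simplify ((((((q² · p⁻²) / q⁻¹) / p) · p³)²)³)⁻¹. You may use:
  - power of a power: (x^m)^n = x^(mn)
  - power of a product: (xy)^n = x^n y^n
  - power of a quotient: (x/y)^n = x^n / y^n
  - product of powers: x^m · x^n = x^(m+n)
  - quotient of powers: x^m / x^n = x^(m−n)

q⁻¹⁸

((((((q² · p⁻²) / q⁻¹) / p) · p³)²)³)⁻¹
= (((((q² · p⁻²) / q⁻¹) / p) · p³)²)⁻³    [power of a power]
= ((((q² · p⁻²) / q⁻¹) / p) · p³)⁻⁶    [power of a power]
= ((((q² · p⁻²) / q⁻¹) / p)⁻⁶) · ((p³)⁻⁶)    [power of a product]
= ((((q² · p⁻²) / q⁻¹)⁻⁶) / (p⁻⁶)) · ((p³)⁻⁶)    [power of a quotient]
= ((((q² · p⁻²)⁻⁶) / ((q⁻¹)⁻⁶)) / (p⁻⁶)) · ((p³)⁻⁶)    [power of a quotient]
= (((((q²)⁻⁶) · ((p⁻²)⁻⁶)) / ((q⁻¹)⁻⁶)) / (p⁻⁶)) · ((p³)⁻⁶)    [power of a product]
= (((q⁻¹² · ((p⁻²)⁻⁶)) / ((q⁻¹)⁻⁶)) / (p⁻⁶)) · ((p³)⁻⁶)    [power of a power]
= (((q⁻¹² · p¹²) / ((q⁻¹)⁻⁶)) / (p⁻⁶)) · ((p³)⁻⁶)    [power of a power]
= (((q⁻¹² · p¹²) / q⁶) / (p⁻⁶)) · ((p³)⁻⁶)    [power of a power]
= (((q⁻¹² · p¹²) / q⁶) / p⁻⁶) · p⁻¹⁸    [power of a power]
= q⁻¹⁸    [quotient of powers; product of powers]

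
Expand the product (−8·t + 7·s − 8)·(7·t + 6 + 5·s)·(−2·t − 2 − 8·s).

(−8·t + 7·s − 8)·(7·t + 6 + 5·s)·(−2·t − 2 − 8·s)
= (−56·t^2 − 48·t − 40·s·t + 49·s·t + 42·s + 35·s^2 − 56·t − 48 − 40·s)·(−2·t − 2 − 8·s)    [distributive law]
= (−56·t^2 − 104·t + 9·s·t + 2·s + 35·s^2 − 48)·(−2·t − 2 − 8·s)    [combine like terms]
= 112·t^3 + 112·t^2 + 448·s·t^2 + 208·t^2 + 208·t + 832·s·t − 18·s·t^2 − 18·s·t − 72·s^2·t − 4·s·t − 4·s − 16·s^2 − 70·s^2·t − 70·s^2 − 280·s^3 + 96·t + 96 + 384·s    [distributive law]
= 112·t^3 + 320·t^2 + 430·s·t^2 + 304·t + 810·s·t − 142·s^2·t + 380·s − 86·s^2 − 280·s^3 + 96    [combine like terms]

112·t^3 + 320·t^2 + 430·s·t^2 + 304·t + 810·s·t − 142·s^2·t + 380·s − 86·s^2 − 280·s^3 + 96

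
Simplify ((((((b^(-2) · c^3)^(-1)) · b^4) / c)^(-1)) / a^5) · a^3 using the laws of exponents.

((((((b^(-2) · c^3)^(-1)) · b^4) / c)^(-1)) / a^5) · a^3
= ((((((b^(-2) · c^3)^(-1)) · b^4)^(-1)) / (c^(-1))) / a^5) · a^3    [power of a quotient]
= ((((((b^(-2) · c^3)^(-1))^(-1)) · ((b^4)^(-1))) / (c^(-1))) / a^5) · a^3    [power of a product]
= (((((b^(-2) · c^3)^1) · ((b^4)^(-1))) / (c^(-1))) / a^5) · a^3    [power of a power]
= ((((((b^(-2))^1) · ((c^3)^1)) · ((b^4)^(-1))) / (c^(-1))) / a^5) · a^3    [power of a product]
= ((((b^(-2) · ((c^3)^1)) · ((b^4)^(-1))) / (c^(-1))) / a^5) · a^3    [power of a power]
= ((((b^(-2) · c^3) · ((b^4)^(-1))) / (c^(-1))) / a^5) · a^3    [power of a power]
= ((((b^(-2) · c^3) · b^(-4)) / (c^(-1))) / a^5) · a^3    [power of a power]
= a^(-2)b^(-6)c^4    [quotient of powers; product of powers]

a^(-2)b^(-6)c^4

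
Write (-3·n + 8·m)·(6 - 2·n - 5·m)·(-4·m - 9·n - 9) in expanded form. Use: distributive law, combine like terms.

-351·m·n + 108·n² + 162·n - 15·m·n² - 54·n³ + 364·m²·n + 168·m² - 432·m + 160·m³

(-3·n + 8·m)·(6 - 2·n - 5·m)·(-4·m - 9·n - 9)
= (-18·n + 6·n² + 15·m·n + 48·m - 16·m·n - 40·m²)·(-4·m - 9·n - 9)    [distributive law]
= (-18·n + 6·n² - m·n + 48·m - 40·m²)·(-4·m - 9·n - 9)    [combine like terms]
= 72·m·n + 162·n² + 162·n - 24·m·n² - 54·n³ - 54·n² + 4·m²·n + 9·m·n² + 9·m·n - 192·m² - 432·m·n - 432·m + 160·m³ + 360·m²·n + 360·m²    [distributive law]
= -351·m·n + 108·n² + 162·n - 15·m·n² - 54·n³ + 364·m²·n + 168·m² - 432·m + 160·m³    [combine like terms]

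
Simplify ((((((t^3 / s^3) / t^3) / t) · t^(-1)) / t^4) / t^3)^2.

s^(-6)·t^(-18)

((((((t^3 / s^3) / t^3) / t) · t^(-1)) / t^4) / t^3)^2
= ((((((t^3 / s^3) / t^3) / t) · t^(-1)) / t^4)^2) / ((t^3)^2)    [power of a quotient]
= ((((((t^3 / s^3) / t^3) / t) · t^(-1))^2) / ((t^4)^2)) / ((t^3)^2)    [power of a quotient]
= ((((((t^3 / s^3) / t^3) / t)^2) · ((t^(-1))^2)) / ((t^4)^2)) / ((t^3)^2)    [power of a product]
= ((((((t^3 / s^3) / t^3)^2) / (t^2)) · ((t^(-1))^2)) / ((t^4)^2)) / ((t^3)^2)    [power of a quotient]
= ((((((t^3 / s^3)^2) / ((t^3)^2)) / (t^2)) · ((t^(-1))^2)) / ((t^4)^2)) / ((t^3)^2)    [power of a quotient]
= (((((((t^3)^2) / ((s^3)^2)) / ((t^3)^2)) / (t^2)) · ((t^(-1))^2)) / ((t^4)^2)) / ((t^3)^2)    [power of a quotient]
= (((((t^6 / ((s^3)^2)) / ((t^3)^2)) / (t^2)) · ((t^(-1))^2)) / ((t^4)^2)) / ((t^3)^2)    [power of a power]
= (((((t^6 / s^6) / ((t^3)^2)) / (t^2)) · ((t^(-1))^2)) / ((t^4)^2)) / ((t^3)^2)    [power of a power]
= (((((t^6 / s^6) / t^6) / (t^2)) · ((t^(-1))^2)) / ((t^4)^2)) / ((t^3)^2)    [power of a power]
= (((((t^6 / s^6) / t^6) / t^2) · t^(-2)) / ((t^4)^2)) / ((t^3)^2)    [power of a power]
= (((((t^6 / s^6) / t^6) / t^2) · t^(-2)) / t^8) / ((t^3)^2)    [power of a power]
= (((((t^6 / s^6) / t^6) / t^2) · t^(-2)) / t^8) / t^6    [power of a power]
= s^(-6)·t^(-18)    [quotient of powers; product of powers]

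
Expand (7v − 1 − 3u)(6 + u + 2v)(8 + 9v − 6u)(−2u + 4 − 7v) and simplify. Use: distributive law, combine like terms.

−1332uv + 1400v + 26v^2 + 1577uv^2 − 2800v^3 + 44u^2v + 381u^2v^2 + 273uv^3 − 60u^3v − 882v^4 − 368u − 192 + 592u^2 − 108u^3 − 36u^4

(7v − 1 − 3u)(6 + u + 2v)(8 + 9v − 6u)(−2u + 4 − 7v)
= (42v + 7uv + 14v^2 − 6 − u − 2v − 18u − 3u^2 − 6uv)(8 + 9v − 6u)(−2u + 4 − 7v)    [distributive law]
= (40v + uv + 14v^2 − 6 − 19u − 3u^2)(8 + 9v − 6u)(−2u + 4 − 7v)    [combine like terms]
= (320v + 360v^2 − 240uv + 8uv + 9uv^2 − 6u^2v + 112v^2 + 126v^3 − 84uv^2 − 48 − 54v + 36u − 152u − 171uv + 114u^2 − 24u^2 − 27u^2v + 18u^3)(−2u + 4 − 7v)    [distributive law]
= (266v + 472v^2 − 403uv − 75uv^2 − 33u^2v + 126v^3 − 48 − 116u + 90u^2 + 18u^3)(−2u + 4 − 7v)    [combine like terms]
= −532uv + 1064v − 1862v^2 − 944uv^2 + 1888v^2 − 3304v^3 + 806u^2v − 1612uv + 2821uv^2 + 150u^2v^2 − 300uv^2 + 525uv^3 + 66u^3v − 132u^2v + 231u^2v^2 − 252uv^3 + 504v^3 − 882v^4 + 96u − 192 + 336v + 232u^2 − 464u + 812uv − 180u^3 + 360u^2 − 630u^2v − 36u^4 + 72u^3 − 126u^3v    [distributive law]
= −1332uv + 1400v + 26v^2 + 1577uv^2 − 2800v^3 + 44u^2v + 381u^2v^2 + 273uv^3 − 60u^3v − 882v^4 − 368u − 192 + 592u^2 − 108u^3 − 36u^4    [combine like terms]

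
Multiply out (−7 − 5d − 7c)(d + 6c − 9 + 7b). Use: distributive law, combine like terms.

38d + 21c + 63 − 49b − 5d^2 − 37cd − 35bd − 42c^2 − 49bc

(−7 − 5d − 7c)(d + 6c − 9 + 7b)
= −7d − 42c + 63 − 49b − 5d^2 − 30cd + 45d − 35bd − 7cd − 42c^2 + 63c − 49bc    [distributive law]
= 38d + 21c + 63 − 49b − 5d^2 − 37cd − 35bd − 42c^2 − 49bc    [combine like terms]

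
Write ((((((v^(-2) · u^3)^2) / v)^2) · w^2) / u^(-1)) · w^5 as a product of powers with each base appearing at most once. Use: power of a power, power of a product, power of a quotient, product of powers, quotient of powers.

u^13v^(-10)w^7

((((((v^(-2) · u^3)^2) / v)^2) · w^2) / u^(-1)) · w^5
= ((((((v^(-2) · u^3)^2)^2) / (v^2)) · w^2) / u^(-1)) · w^5    [power of a quotient]
= (((((v^(-2) · u^3)^4) / (v^2)) · w^2) / u^(-1)) · w^5    [power of a power]
= ((((((v^(-2))^4) · ((u^3)^4)) / (v^2)) · w^2) / u^(-1)) · w^5    [power of a product]
= ((((v^(-8) · ((u^3)^4)) / (v^2)) · w^2) / u^(-1)) · w^5    [power of a power]
= ((((v^(-8) · u^12) / (v^2)) · w^2) / u^(-1)) · w^5    [power of a power]
= u^13v^(-10)w^7    [quotient of powers; product of powers]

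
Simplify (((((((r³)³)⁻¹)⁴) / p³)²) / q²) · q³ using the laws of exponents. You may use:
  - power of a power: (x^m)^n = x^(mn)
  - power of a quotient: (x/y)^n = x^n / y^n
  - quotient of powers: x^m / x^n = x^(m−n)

(((((((r³)³)⁻¹)⁴) / p³)²) / q²) · q³
= (((((((r³)³)⁻¹)⁴)²) / ((p³)²)) / q²) · q³    [power of a quotient]
= ((((((r³)³)⁻¹)⁸) / ((p³)²)) / q²) · q³    [power of a power]
= (((((r³)³)⁻⁸) / ((p³)²)) / q²) · q³    [power of a power]
= ((((r³)⁻²⁴) / ((p³)²)) / q²) · q³    [power of a power]
= ((r⁻⁷² / ((p³)²)) / q²) · q³    [power of a power]
= ((r⁻⁷² / p⁶) / q²) · q³    [power of a power]
= p⁻⁶·q·r⁻⁷²    [quotient of powers]

p⁻⁶·q·r⁻⁷²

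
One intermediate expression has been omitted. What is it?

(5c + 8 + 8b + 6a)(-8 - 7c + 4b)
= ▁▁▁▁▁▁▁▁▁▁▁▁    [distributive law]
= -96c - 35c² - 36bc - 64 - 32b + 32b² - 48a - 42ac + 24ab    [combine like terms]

Applying distributive law to the line above:

-40c - 35c² + 20bc - 64 - 56c + 32b - 64b - 56bc + 32b² - 48a - 42ac + 24ab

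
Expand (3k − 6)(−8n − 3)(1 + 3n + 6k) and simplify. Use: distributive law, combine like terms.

237kn − 72kn^2 − 144k^2n + 99k − 54k^2 + 102n + 144n^2 + 18

(3k − 6)(−8n − 3)(1 + 3n + 6k)
= (−24kn − 9k + 48n + 18)(1 + 3n + 6k)    [distributive law]
= −24kn − 72kn^2 − 144k^2n − 9k − 27kn − 54k^2 + 48n + 144n^2 + 288kn + 18 + 54n + 108k    [distributive law]
= 237kn − 72kn^2 − 144k^2n + 99k − 54k^2 + 102n + 144n^2 + 18    [combine like terms]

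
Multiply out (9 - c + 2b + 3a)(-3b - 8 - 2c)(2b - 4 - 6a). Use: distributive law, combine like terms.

(9 - c + 2b + 3a)(-3b - 8 - 2c)(2b - 4 - 6a)
= (-27b - 72 - 18c + 3bc + 8c + 2c^2 - 6b^2 - 16b - 4bc - 9ab - 24a - 6ac)(2b - 4 - 6a)    [distributive law]
= (-43b - 72 - 10c - bc + 2c^2 - 6b^2 - 9ab - 24a - 6ac)(2b - 4 - 6a)    [combine like terms]
= -86b^2 + 172b + 258ab - 144b + 288 + 432a - 20bc + 40c + 60ac - 2b^2c + 4bc + 6abc + 4bc^2 - 8c^2 - 12ac^2 - 12b^3 + 24b^2 + 36ab^2 - 18ab^2 + 36ab + 54a^2b - 48ab + 96a + 144a^2 - 12abc + 24ac + 36a^2c    [distributive law]
= -62b^2 + 28b + 246ab + 288 + 528a - 16bc + 40c + 84ac - 2b^2c - 6abc + 4bc^2 - 8c^2 - 12ac^2 - 12b^3 + 18ab^2 + 54a^2b + 144a^2 + 36a^2c    [combine like terms]

-62b^2 + 28b + 246ab + 288 + 528a - 16bc + 40c + 84ac - 2b^2c - 6abc + 4bc^2 - 8c^2 - 12ac^2 - 12b^3 + 18ab^2 + 54a^2b + 144a^2 + 36a^2c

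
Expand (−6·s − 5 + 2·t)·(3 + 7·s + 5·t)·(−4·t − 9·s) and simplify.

(−6·s − 5 + 2·t)·(3 + 7·s + 5·t)·(−4·t − 9·s)
= (−18·s − 42·s² − 30·s·t − 15 − 35·s − 25·t + 6·t + 14·s·t + 10·t²)·(−4·t − 9·s)    [distributive law]
= (−53·s − 42·s² − 16·s·t − 15 − 19·t + 10·t²)·(−4·t − 9·s)    [combine like terms]
= 212·s·t + 477·s² + 168·s²·t + 378·s³ + 64·s·t² + 144·s²·t + 60·t + 135·s + 76·t² + 171·s·t − 40·t³ − 90·s·t²    [distributive law]
= 383·s·t + 477·s² + 312·s²·t + 378·s³ − 26·s·t² + 60·t + 135·s + 76·t² − 40·t³    [combine like terms]

383·s·t + 477·s² + 312·s²·t + 378·s³ − 26·s·t² + 60·t + 135·s + 76·t² − 40·t³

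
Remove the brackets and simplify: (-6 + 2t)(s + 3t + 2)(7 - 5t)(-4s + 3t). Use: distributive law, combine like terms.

168s² + 26st - 176s²t - 316st² - 114t² + 336t³ + 336s - 252t + 40s²t² + 90st³ - 90t⁴

(-6 + 2t)(s + 3t + 2)(7 - 5t)(-4s + 3t)
= (-6s - 18t - 12 + 2st + 6t² + 4t)(7 - 5t)(-4s + 3t)    [distributive law]
= (-6s - 14t - 12 + 2st + 6t²)(7 - 5t)(-4s + 3t)    [combine like terms]
= (-42s + 30st - 98t + 70t² - 84 + 60t + 14st - 10st² + 42t² - 30t³)(-4s + 3t)    [distributive law]
= (-42s + 44st - 38t + 112t² - 84 - 10st² - 30t³)(-4s + 3t)    [combine like terms]
= 168s² - 126st - 176s²t + 132st² + 152st - 114t² - 448st² + 336t³ + 336s - 252t + 40s²t² - 30st³ + 120st³ - 90t⁴    [distributive law]
= 168s² + 26st - 176s²t - 316st² - 114t² + 336t³ + 336s - 252t + 40s²t² + 90st³ - 90t⁴    [combine like terms]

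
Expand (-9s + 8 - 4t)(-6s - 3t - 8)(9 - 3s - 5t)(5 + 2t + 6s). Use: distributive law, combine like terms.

4518s² + 603s²t + 1674s³ - 2862s³t - 972s⁴ - 2592s²t² + 4743st - 417st² - 942st³ - 1416s + 808t + 1124t² - 164t³ - 2880 - 120t⁴

(-9s + 8 - 4t)(-6s - 3t - 8)(9 - 3s - 5t)(5 + 2t + 6s)
= (54s² + 27st + 72s - 48s - 24t - 64 + 24st + 12t² + 32t)(9 - 3s - 5t)(5 + 2t + 6s)    [distributive law]
= (54s² + 51st + 24s + 8t - 64 + 12t²)(9 - 3s - 5t)(5 + 2t + 6s)    [combine like terms]
= (486s² - 162s³ - 270s²t + 459st - 153s²t - 255st² + 216s - 72s² - 120st + 72t - 24st - 40t² - 576 + 192s + 320t + 108t² - 36st² - 60t³)(5 + 2t + 6s)    [distributive law]
= (414s² - 162s³ - 423s²t + 315st - 291st² + 408s + 392t + 68t² - 576 - 60t³)(5 + 2t + 6s)    [combine like terms]
= 2070s² + 828s²t + 2484s³ - 810s³ - 324s³t - 972s⁴ - 2115s²t - 846s²t² - 2538s³t + 1575st + 630st² + 1890s²t - 1455st² - 582st³ - 1746s²t² + 2040s + 816st + 2448s² + 1960t + 784t² + 2352st + 340t² + 136t³ + 408st² - 2880 - 1152t - 3456s - 300t³ - 120t⁴ - 360st³    [distributive law]
= 4518s² + 603s²t + 1674s³ - 2862s³t - 972s⁴ - 2592s²t² + 4743st - 417st² - 942st³ - 1416s + 808t + 1124t² - 164t³ - 2880 - 120t⁴    [combine like terms]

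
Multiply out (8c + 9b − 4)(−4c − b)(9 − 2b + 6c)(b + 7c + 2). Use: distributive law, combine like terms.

(8c + 9b − 4)(−4c − b)(9 − 2b + 6c)(b + 7c + 2)
= (−32c^2 − 8bc − 36bc − 9b^2 + 16c + 4b)(9 − 2b + 6c)(b + 7c + 2)    [distributive law]
= (−32c^2 − 44bc − 9b^2 + 16c + 4b)(9 − 2b + 6c)(b + 7c + 2)    [combine like terms]
= (−288c^2 + 64bc^2 − 192c^3 − 396bc + 88b^2c − 264bc^2 − 81b^2 + 18b^3 − 54b^2c + 144c − 32bc + 96c^2 + 36b − 8b^2 + 24bc)(b + 7c + 2)    [distributive law]
= (−192c^2 − 200bc^2 − 192c^3 − 404bc + 34b^2c − 89b^2 + 18b^3 + 144c + 36b)(b + 7c + 2)    [combine like terms]
= −192bc^2 − 1344c^3 − 384c^2 − 200b^2c^2 − 1400bc^3 − 400bc^2 − 192bc^3 − 1344c^4 − 384c^3 − 404b^2c − 2828bc^2 − 808bc + 34b^3c + 238b^2c^2 + 68b^2c − 89b^3 − 623b^2c − 178b^2 + 18b^4 + 126b^3c + 36b^3 + 144bc + 1008c^2 + 288c + 36b^2 + 252bc + 72b    [distributive law]
= −3420bc^2 − 1728c^3 + 624c^2 + 38b^2c^2 − 1592bc^3 − 1344c^4 − 959b^2c − 412bc + 160b^3c − 53b^3 − 142b^2 + 18b^4 + 288c + 72b    [combine like terms]

−3420bc^2 − 1728c^3 + 624c^2 + 38b^2c^2 − 1592bc^3 − 1344c^4 − 959b^2c − 412bc + 160b^3c − 53b^3 − 142b^2 + 18b^4 + 288c + 72b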